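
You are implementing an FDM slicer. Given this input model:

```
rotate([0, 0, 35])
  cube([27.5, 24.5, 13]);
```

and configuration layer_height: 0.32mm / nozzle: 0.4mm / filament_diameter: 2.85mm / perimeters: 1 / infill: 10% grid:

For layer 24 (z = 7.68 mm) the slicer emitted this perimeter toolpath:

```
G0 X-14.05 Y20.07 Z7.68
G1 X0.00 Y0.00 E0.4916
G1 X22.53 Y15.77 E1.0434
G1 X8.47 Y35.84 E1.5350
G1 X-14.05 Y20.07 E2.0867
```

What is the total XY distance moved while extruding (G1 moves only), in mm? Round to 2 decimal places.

Sum the Euclidean lengths of each G1 segment: total = 104.00 mm.

104.00 mm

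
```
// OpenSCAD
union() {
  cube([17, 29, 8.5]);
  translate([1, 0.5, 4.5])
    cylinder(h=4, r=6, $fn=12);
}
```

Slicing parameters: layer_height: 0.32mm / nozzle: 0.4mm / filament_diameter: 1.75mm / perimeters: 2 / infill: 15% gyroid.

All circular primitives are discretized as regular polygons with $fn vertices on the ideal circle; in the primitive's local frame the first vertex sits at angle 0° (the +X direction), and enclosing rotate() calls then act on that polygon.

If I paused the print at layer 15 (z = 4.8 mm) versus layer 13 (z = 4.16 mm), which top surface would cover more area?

layer 15 (z = 4.8 mm)

Layer 15 (z = 4.8): the cube is present — its section is the full 17×29 rectangle (area 493.00 mm²); the r=6 cylinder at (1, 0.5) gives a regular 12-gon of circumradius 6 (constant along its height) (area = (12/2)·6.000²·sin(360°/12) = 108.00 mm²); Taking the union: the regions partially overlap — summed areas 601.00 mm² minus the doubly-counted overlap 36.33 mm² gives 564.67 mm² — area = 564.67 mm². So its area = 564.67 mm². Layer 13 (z = 4.16): the cube (footprint 17×29) is included at this height (area 493.00 mm²); the cylinder at (1, 0.5) is not intersected at this z (z outside [4.5, 8.5]); Taking the union: only the 17×29 cube is present, so the union is just that shape — area = 493.00 mm². So its area = 493.00 mm². Layer 15 is larger (564.67 vs 493.00 mm²).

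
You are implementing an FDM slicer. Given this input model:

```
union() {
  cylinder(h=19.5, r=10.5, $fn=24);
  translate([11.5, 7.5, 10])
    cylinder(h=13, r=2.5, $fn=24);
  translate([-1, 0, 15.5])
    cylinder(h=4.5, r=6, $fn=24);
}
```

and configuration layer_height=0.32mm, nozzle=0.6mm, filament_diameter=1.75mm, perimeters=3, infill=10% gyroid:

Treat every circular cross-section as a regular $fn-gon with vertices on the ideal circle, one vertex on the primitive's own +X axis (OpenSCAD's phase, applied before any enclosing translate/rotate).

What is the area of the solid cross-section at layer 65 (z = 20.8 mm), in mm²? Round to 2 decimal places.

At z = 20.8 mm: the cylinder is not intersected at this z (z outside [0, 19.5]); the r=2.5 cylinder at (11.5, 7.5) gives a regular 24-gon of circumradius 2.5 (constant along its height) (area = (24/2)·2.500²·sin(360°/24) = 19.41 mm²); the cylinder at (-1, 0) is absent (z outside [15.5, 20]); Taking the union: only the r=2.5 cylinder at (11.5, 7.5) is present, so the union is just that shape — area = 19.41 mm². Overall, the cross-section is a single solid region. Net area = 19.41 mm².

19.41 mm²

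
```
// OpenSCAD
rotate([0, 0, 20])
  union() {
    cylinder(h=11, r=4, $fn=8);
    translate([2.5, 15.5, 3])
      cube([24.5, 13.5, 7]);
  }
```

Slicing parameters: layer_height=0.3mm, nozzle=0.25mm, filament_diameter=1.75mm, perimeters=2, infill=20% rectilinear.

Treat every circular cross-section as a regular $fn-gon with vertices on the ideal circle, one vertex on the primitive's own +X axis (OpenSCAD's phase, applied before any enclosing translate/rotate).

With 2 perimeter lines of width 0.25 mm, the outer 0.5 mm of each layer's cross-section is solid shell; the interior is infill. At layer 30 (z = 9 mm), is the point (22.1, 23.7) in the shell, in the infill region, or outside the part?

At z = 9 mm: the cylinder: section is a regular 8-gon, circumradius r=4; the cube at (2.5, 15.5) (footprint 24.5×13.5) is included at this height; Merging all regions: the 2 present regions are separate (no shared area or edge), so areas and boundary lengths simply add and each stays a separate island — 2 connected regions; (whole slice rotated 20° about Z — lengths, areas and connectivity unchanged). Overall, the cross-section has 2 separate islands. Undo the 20° rotation: the query point maps to (28.873, 14.712) in the un-rotated model frame. The nearest boundary edge runs (27.00, 29.00)→(27.00, 15.50); distance from the point to it = 2.03 mm. The point is not inside any of the regions above, so it lies outside the cross-section (2.03 mm from the nearest boundary).

outside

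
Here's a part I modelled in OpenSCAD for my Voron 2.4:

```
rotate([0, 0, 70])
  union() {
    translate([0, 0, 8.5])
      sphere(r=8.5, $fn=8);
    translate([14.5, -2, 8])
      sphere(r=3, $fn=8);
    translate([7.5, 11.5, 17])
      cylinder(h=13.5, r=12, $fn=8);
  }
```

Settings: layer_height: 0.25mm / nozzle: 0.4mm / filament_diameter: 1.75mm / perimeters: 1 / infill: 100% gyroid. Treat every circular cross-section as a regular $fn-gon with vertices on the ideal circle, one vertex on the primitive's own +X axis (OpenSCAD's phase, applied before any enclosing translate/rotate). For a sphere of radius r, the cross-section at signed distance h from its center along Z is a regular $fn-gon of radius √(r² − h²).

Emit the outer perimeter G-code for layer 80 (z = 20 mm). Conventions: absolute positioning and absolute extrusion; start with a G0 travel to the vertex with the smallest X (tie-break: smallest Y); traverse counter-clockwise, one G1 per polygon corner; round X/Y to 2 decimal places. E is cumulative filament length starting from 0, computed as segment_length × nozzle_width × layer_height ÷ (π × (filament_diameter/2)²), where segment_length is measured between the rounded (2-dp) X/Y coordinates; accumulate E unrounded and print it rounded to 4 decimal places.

G0 X-19.52 Y15.09 Z20.00
G1 X-19.12 Y5.91 E0.3820
G1 X-12.35 Y-0.30 E0.7640
G1 X-3.17 Y0.11 E1.1460
G1 X3.03 Y6.88 E1.5277
G1 X2.63 Y16.05 E1.9093
G1 X-4.14 Y22.26 E2.2912
G1 X-13.31 Y21.86 E2.6728
G1 X-19.52 Y15.09 E3.0548

At z = 20 mm: the sphere does not reach this height (|z−center|=11.500 > r=8.5); the sphere at (14.5, -2) is absent (|z−center|=12.000 > r=3); the r=12 cylinder at (7.5, 11.5) gives a regular 8-gon of circumradius 12 (constant along its height); Combining (union): only the r=12 cylinder at (7.5, 11.5) is present, so the union is just that shape — 1 connected region; (whole slice rotated 70° about Z — lengths, areas and connectivity unchanged). The outline is a single polygon with 8 vertices. Extrusion per mm of travel: 0.4 × 0.25 / (π × 0.875²) = 0.041575. Accumulating E over each segment gives final E = 3.0548.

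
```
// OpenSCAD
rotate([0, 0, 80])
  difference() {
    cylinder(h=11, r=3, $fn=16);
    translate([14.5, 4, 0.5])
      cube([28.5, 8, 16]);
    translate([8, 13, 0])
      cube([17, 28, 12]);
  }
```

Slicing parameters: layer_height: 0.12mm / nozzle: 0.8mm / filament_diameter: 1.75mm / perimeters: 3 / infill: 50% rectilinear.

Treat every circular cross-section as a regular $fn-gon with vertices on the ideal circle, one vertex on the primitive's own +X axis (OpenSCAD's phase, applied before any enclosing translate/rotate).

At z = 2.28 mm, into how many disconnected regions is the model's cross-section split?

At z = 2.28 mm: the cylinder: section is a regular 16-gon, circumradius r=3; the cube at (14.5, 4) (footprint 28.5×8) is included at this height; the cube at (8, 13) (footprint 17×28) is included at this height; Taking the first minus the rest: starting from the r=3 cylinder, the 28.5×8 cube at (14.5, 4) misses the remaining region (no effect); the 17×28 cube at (8, 13) misses the remaining region (no effect) — 1 connected region; (whole slice rotated 80° about Z — lengths, areas and connectivity unchanged). The result has 1 disconnected region.

1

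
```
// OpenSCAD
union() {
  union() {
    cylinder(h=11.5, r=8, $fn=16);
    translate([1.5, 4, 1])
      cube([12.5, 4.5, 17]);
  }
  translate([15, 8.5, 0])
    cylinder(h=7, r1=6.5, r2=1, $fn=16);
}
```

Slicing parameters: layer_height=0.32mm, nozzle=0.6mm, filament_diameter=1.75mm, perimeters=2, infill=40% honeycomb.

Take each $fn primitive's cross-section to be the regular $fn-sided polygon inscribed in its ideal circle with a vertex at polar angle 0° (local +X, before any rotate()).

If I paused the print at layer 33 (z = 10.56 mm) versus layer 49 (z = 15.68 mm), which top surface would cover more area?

layer 33 (z = 10.56 mm)

Layer 33 (z = 10.56): the r=8 cylinder gives a regular 16-gon of circumradius 8 (constant along its height) (area = (16/2)·8.000²·sin(360°/16) = 195.93 mm²); the 12.5×4.5 cube at (1.5, 4) contributes its full rectangle (area 56.25 mm²); Combining (union): the regions partially overlap — summed areas 252.18 mm² minus the doubly-counted overlap 13.01 mm² gives 239.18 mm² — area = 239.18 mm²; the cone at (15, 8.5) is not intersected at this z (z outside [0, 7]); Merging all regions: only that combined region is present, so the union is just that shape — area = 239.18 mm². So its area = 239.18 mm². Layer 49 (z = 15.68): the cylinder does not reach this height (z outside [0, 11.5]); the 12.5×4.5 cube at (1.5, 4) contributes its full rectangle (area 56.25 mm²); Taking the union: only the 12.5×4.5 cube at (1.5, 4) is present, so the union is just that shape — area = 56.25 mm²; the cone at (15, 8.5) does not reach this height (z outside [0, 7]); Taking the union: only that combined region is present, so the union is just that shape — area = 56.25 mm². So its area = 56.25 mm². Layer 33 is larger (239.18 vs 56.25 mm²).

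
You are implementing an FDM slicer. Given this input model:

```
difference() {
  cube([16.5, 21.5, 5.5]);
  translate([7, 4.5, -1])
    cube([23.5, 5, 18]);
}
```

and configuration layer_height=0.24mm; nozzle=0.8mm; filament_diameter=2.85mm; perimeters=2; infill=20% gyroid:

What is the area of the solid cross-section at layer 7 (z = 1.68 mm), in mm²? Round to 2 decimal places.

307.25 mm²

At z = 1.68 mm: the 16.5×21.5 cube contributes its full rectangle (area 354.75 mm²); the cube at (7, 4.5) (footprint 23.5×5) is included at this height (area 117.50 mm²); Taking the first minus the rest: starting from the 16.5×21.5 cube (354.75 mm²), the 23.5×5 cube at (7, 4.5) partially overlaps it — only the 47.50 mm² overlap (of its 117.50 mm²) is removed, clipping the outline — area = 307.25 mm². Overall, the cross-section is a single solid region. Net area = 307.25 mm².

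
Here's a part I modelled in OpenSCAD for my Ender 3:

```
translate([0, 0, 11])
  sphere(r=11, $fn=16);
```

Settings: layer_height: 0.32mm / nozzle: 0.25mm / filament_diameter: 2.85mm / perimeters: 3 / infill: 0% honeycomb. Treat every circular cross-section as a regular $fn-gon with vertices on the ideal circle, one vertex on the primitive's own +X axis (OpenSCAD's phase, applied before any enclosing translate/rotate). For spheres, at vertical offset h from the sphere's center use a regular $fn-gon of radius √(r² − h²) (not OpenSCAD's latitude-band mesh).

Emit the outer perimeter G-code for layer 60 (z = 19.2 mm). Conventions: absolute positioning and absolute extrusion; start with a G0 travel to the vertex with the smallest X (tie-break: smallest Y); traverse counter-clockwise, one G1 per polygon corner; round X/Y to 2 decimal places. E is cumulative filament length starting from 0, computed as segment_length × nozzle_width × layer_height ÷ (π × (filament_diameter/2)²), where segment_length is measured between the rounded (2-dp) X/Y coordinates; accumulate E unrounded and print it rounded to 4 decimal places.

G0 X-7.33 Y0.00 Z19.20
G1 X-6.77 Y-2.81 E0.0359
G1 X-5.18 Y-5.18 E0.0717
G1 X-2.81 Y-6.77 E0.1075
G1 X0.00 Y-7.33 E0.1434
G1 X2.81 Y-6.77 E0.1794
G1 X5.18 Y-5.18 E0.2152
G1 X6.77 Y-2.81 E0.2510
G1 X7.33 Y0.00 E0.2869
G1 X6.77 Y2.81 E0.3228
G1 X5.18 Y5.18 E0.3586
G1 X2.81 Y6.77 E0.3944
G1 X0.00 Y7.33 E0.4303
G1 X-2.81 Y6.77 E0.4663
G1 X-5.18 Y5.18 E0.5020
G1 X-6.77 Y2.81 E0.5378
G1 X-7.33 Y0.00 E0.5738

At z = 19.2 mm: the r=11 sphere contributes a regular 16-gon of circumradius √(11²−8.2²) = 7.332. The outline is a single polygon with 16 vertices. Extrusion per mm of travel: 0.25 × 0.32 / (π × 1.425²) = 0.012540. Accumulating E over each segment gives final E = 0.5738.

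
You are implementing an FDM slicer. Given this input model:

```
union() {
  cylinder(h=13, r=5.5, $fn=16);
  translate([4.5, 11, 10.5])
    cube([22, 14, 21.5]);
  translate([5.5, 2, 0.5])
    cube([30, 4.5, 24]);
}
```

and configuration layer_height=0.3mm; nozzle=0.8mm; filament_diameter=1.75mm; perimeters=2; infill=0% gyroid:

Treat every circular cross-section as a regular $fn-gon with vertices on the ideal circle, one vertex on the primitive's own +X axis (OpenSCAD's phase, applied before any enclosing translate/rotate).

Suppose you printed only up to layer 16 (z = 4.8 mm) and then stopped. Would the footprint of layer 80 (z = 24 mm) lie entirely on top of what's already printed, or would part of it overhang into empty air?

part overhangs

Compare the two slices. At z = 4.8: the cylinder: section is a regular 16-gon, circumradius r=5.5 (area = (16/2)·5.500²·sin(360°/16) = 92.61 mm²); the cube at (4.5, 11) is not intersected at this z (z outside [10.5, 32]); the cube at (5.5, 2) (footprint 30×4.5) is included at this height (area 135.00 mm²); Taking the union: the 2 present regions are separate (no shared area or edge), so areas and boundary lengths simply add and each stays a separate island — area = 227.61 mm². At z = 24: the cylinder is not intersected at this z (z outside [0, 13]); the cube at (4.5, 11) (footprint 22×14) is included at this height (area 308.00 mm²); the 30×4.5 cube at (5.5, 2) contributes its full rectangle (area 135.00 mm²); Taking the union: the 2 present regions are separate (no shared area or edge), so areas and boundary lengths simply add and each stays a separate island — area = 443.00 mm². Checking containment: at z = 24 the cross-section extends beyond the z = 4.8 cross-section by about 308.00 mm².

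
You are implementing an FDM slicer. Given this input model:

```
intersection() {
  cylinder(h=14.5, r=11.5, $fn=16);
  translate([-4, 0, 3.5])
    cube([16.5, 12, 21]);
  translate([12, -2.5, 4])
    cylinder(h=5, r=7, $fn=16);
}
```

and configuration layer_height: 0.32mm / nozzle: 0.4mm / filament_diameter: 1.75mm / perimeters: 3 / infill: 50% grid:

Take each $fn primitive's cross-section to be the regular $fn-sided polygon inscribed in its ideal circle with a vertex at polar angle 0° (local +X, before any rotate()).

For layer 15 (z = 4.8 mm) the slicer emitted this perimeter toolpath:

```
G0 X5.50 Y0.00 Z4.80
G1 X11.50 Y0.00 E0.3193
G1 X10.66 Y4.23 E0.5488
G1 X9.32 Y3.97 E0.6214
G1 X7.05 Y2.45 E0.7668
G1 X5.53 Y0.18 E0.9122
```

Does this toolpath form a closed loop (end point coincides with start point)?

Start point (G0): (5.50, 0.00). End point (last G1): the path does not return to the start — open.

no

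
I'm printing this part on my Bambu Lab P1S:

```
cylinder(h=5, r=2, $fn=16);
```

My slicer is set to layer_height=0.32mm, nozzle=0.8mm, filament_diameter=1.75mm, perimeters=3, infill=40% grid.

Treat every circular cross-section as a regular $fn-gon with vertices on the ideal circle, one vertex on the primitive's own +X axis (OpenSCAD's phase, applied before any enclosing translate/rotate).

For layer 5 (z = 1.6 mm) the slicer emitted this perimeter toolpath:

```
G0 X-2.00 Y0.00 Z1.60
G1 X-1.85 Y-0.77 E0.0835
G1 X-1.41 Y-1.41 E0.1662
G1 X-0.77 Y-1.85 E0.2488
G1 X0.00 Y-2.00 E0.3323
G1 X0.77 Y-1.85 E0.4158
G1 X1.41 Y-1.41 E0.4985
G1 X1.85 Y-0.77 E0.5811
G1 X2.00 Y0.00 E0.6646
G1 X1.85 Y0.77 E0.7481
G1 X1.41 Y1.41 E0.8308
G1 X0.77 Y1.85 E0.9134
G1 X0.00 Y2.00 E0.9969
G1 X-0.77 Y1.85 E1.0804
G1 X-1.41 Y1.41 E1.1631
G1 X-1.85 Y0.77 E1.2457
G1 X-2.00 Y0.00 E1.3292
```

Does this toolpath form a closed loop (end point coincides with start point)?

yes

Start point (G0): (-2.00, 0.00). End point (last G1): the path returns to the start — closed.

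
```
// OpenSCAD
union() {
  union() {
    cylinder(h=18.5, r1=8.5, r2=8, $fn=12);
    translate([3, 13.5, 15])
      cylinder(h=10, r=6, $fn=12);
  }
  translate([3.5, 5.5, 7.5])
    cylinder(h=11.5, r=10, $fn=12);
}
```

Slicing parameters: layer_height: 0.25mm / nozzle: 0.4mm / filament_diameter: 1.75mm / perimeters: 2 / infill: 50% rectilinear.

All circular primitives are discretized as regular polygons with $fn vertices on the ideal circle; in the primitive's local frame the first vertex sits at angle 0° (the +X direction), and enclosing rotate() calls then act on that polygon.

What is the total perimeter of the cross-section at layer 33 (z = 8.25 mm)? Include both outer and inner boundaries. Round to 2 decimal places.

70.72 mm

At z = 8.25 mm: the cone: at t=0.446 of its height the radius interpolates to r₁+(r₂−r₁)t = 8.277, giving a regular 12-gon of that circumradius (perimeter = 2·12·8.277·sin(180°/12) = 51.41 mm); the cylinder at (3, 13.5) is absent (z outside [15, 25]); Taking the union: only the cone is present, so the union is just that shape — boundary = 51.41 mm; the r=10 cylinder at (3.5, 5.5) gives a regular 12-gon of circumradius 10 (constant along its height) (perimeter = 2·12·10.000·sin(180°/12) = 62.12 mm); Merging all regions: the regions partially overlap (shared area 134.47 mm²), so the edge portions inside another operand are dropped and the merged outline is re-measured after clipping — boundary = 70.72 mm. Overall, the cross-section is a single solid region. Total boundary length (outer) = 70.72 mm.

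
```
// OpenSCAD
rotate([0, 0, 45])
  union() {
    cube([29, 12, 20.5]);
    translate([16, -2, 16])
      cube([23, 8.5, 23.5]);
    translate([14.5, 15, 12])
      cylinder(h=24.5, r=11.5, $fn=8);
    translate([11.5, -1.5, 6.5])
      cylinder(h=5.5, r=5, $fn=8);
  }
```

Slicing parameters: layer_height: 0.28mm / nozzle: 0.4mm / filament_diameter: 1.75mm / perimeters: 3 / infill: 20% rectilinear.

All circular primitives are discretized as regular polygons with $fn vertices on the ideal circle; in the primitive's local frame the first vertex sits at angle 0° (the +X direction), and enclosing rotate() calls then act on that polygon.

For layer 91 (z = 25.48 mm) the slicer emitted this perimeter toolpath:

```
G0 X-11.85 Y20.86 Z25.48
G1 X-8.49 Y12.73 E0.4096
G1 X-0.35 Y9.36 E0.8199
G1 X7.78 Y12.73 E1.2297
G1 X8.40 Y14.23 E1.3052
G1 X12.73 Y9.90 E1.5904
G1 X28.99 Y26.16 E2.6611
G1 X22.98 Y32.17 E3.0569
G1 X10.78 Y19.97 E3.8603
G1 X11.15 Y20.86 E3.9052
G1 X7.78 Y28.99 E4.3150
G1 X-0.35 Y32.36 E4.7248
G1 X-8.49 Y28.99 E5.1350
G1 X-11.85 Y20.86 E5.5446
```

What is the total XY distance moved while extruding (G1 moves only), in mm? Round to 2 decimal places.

Sum the Euclidean lengths of each G1 segment: total = 119.07 mm.

119.07 mm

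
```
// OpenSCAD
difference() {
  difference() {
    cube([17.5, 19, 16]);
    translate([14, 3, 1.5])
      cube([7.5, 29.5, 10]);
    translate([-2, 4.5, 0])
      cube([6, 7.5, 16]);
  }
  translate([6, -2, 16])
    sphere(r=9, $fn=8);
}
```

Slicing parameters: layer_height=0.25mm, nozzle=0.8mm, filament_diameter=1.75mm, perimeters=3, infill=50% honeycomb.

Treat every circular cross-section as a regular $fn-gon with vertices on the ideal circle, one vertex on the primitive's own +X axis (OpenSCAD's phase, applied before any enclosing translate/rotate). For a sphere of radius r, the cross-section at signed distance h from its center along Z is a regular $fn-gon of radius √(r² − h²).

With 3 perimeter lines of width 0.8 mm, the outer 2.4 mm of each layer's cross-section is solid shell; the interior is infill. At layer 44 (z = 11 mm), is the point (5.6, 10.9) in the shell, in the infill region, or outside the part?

shell

At z = 11 mm: the 17.5×19 cube contributes its full rectangle; the cube at (14, 3) is present — its section is the full 7.5×29.5 rectangle; the cube at (-2, 4.5) (footprint 6×7.5) is included at this height; Subtracting the remaining from the first: starting from the 17.5×19 cube, the 7.5×29.5 cube at (14, 3) partially overlaps it — only the 56.00 mm² overlap (of its 221.25 mm²) is removed, clipping the outline; the 6×7.5 cube at (-2, 4.5) partially overlaps it — only the 30.00 mm² overlap (of its 45.00 mm²) is removed, clipping the outline — 1 connected region; the r=9 sphere at (6, -2) contributes a regular 8-gon of circumradius √(9²−5²) = 7.483; Subtracting the remaining from the first: starting from that combined region, the r=9 sphere at (6, -2) partially overlaps it — only the 50.37 mm² overlap (of its 158.39 mm²) is removed, clipping the outline — 2 connected regions. Overall, the cross-section has 2 separate islands. The nearest boundary edge runs (4.00, 4.65)→(4.00, 12.00); distance from the point to it = 1.60 mm. (Shell/infill is judged within the island containing the point — the largest one.) The point is inside the cross-section, 1.60 mm from the nearest boundary — within the 2.4 mm shell band (3 × 0.8).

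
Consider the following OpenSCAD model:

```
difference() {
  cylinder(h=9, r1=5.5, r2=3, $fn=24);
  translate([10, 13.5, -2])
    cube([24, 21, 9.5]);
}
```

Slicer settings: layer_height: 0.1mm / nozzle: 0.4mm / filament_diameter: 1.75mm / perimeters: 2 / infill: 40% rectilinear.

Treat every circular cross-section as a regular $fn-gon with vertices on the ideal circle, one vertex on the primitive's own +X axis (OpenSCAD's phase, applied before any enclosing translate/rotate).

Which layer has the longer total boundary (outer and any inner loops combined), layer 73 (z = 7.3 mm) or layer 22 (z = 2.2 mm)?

Layer 73 (z = 7.3): the cone: at t=0.811 of its height the radius interpolates to r₁+(r₂−r₁)t = 3.472, giving a regular 24-gon of that circumradius (perimeter = 2·24·3.472·sin(180°/24) = 21.75 mm); the cube at (10, 13.5) is present — its section is the full 24×21 rectangle (perimeter 90.00 mm); Taking the first minus the rest: starting from the cone, the 24×21 cube at (10, 13.5) misses the remaining region (no effect) — boundary = 21.75 mm. So its perimeter = 21.75 mm. Layer 22 (z = 2.2): the cone: at t=0.244 of its height the radius interpolates to r₁+(r₂−r₁)t = 4.889, giving a regular 24-gon of that circumradius (perimeter = 2·24·4.889·sin(180°/24) = 30.63 mm); the cube at (10, 13.5) is present — its section is the full 24×21 rectangle (perimeter 90.00 mm); Subtracting the remaining from the first: starting from the cone, the 24×21 cube at (10, 13.5) misses the remaining region (no effect) — boundary = 30.63 mm. So its perimeter = 30.63 mm. Layer 22 is larger (30.63 vs 21.75 mm).

layer 22 (z = 2.2 mm)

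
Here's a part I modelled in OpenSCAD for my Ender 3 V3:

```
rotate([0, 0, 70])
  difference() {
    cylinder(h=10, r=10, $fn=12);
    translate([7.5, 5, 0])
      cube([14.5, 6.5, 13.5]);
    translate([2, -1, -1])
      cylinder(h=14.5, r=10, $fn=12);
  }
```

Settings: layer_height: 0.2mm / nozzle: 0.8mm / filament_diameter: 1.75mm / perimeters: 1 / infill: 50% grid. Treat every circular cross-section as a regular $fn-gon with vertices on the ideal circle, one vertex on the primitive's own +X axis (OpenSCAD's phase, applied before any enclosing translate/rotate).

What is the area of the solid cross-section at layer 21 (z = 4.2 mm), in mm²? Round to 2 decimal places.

44.01 mm²

At z = 4.2 mm: the r=10 cylinder gives a regular 12-gon of circumradius 10 (constant along its height) (area = (12/2)·10.000²·sin(360°/12) = 300.00 mm²); the cube at (7.5, 5) (footprint 14.5×6.5) is included at this height (area 94.25 mm²); the r=10 cylinder at (2, -1) gives a regular 12-gon of circumradius 10 (constant along its height) (area = (12/2)·10.000²·sin(360°/12) = 300.00 mm²); After the difference (first − rest): starting from the r=10 cylinder (300.00 mm²), the 14.5×6.5 cube at (7.5, 5) partially overlaps it — only the 0.67 mm² overlap (of its 94.25 mm²) is removed, clipping the outline; the r=10 cylinder at (2, -1) partially overlaps it — only the 255.32 mm² overlap (of its 300.00 mm²) is removed, clipping the outline — area = 44.01 mm²; (rotated 70° about Z; rotation is an isometry so areas/perimeters/island counts are preserved). Overall, the cross-section is a single solid region. Net area = 44.01 mm².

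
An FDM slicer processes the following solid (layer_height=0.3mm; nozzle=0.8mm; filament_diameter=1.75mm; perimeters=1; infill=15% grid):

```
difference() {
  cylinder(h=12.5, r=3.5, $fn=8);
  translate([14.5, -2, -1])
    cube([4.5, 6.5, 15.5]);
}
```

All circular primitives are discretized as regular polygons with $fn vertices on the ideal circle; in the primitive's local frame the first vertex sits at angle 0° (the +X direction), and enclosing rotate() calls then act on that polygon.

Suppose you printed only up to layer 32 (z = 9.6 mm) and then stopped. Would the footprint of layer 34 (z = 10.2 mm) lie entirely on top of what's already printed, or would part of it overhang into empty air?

Compare the two slices. At z = 9.6: the r=3.5 cylinder contributes a regular 8-gon of circumradius 3.5 (area = (8/2)·3.500²·sin(360°/8) = 34.65 mm²); the cube at (14.5, -2) is present — its section is the full 4.5×6.5 rectangle (area 29.25 mm²); After the difference (first − rest): starting from the r=3.5 cylinder (34.65 mm²), the 4.5×6.5 cube at (14.5, -2) misses the remaining region (no effect) — area = 34.65 mm². At z = 10.2: the cylinder: section is a regular 8-gon, circumradius r=3.5 (area = (8/2)·3.500²·sin(360°/8) = 34.65 mm²); the cube at (14.5, -2) is present — its section is the full 4.5×6.5 rectangle (area 29.25 mm²); Subtracting the remaining from the first: starting from the r=3.5 cylinder (34.65 mm²), the 4.5×6.5 cube at (14.5, -2) misses the remaining region (no effect) — area = 34.65 mm². Checking containment: the cross-section at z = 10.2 is a subset of the cross-section at z = 9.6.

entirely on top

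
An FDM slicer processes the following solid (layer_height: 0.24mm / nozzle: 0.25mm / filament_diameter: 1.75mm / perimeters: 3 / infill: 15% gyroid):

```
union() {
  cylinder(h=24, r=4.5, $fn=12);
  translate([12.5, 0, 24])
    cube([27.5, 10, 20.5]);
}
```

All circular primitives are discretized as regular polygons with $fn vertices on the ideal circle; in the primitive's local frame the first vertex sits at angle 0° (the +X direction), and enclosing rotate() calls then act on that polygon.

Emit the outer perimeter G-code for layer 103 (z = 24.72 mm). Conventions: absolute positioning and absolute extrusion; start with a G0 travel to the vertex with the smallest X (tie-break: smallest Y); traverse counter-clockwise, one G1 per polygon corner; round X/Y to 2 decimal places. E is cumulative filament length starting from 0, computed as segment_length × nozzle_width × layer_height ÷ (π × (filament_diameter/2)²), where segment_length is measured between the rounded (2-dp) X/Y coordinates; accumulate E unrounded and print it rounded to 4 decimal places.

At z = 24.72 mm: the cylinder is absent (z outside [0, 24]); the 27.5×10 cube at (12.5, 0) contributes its full rectangle; Merging all regions: only the 27.5×10 cube at (12.5, 0) is present, so the union is just that shape — 1 connected region. The outline is a single polygon with 4 vertices. Extrusion per mm of travel: 0.25 × 0.24 / (π × 0.875²) = 0.024945. Accumulating E over each segment gives final E = 1.8709.

G0 X12.50 Y0.00 Z24.72
G1 X40.00 Y0.00 E0.6860
G1 X40.00 Y10.00 E0.9354
G1 X12.50 Y10.00 E1.6214
G1 X12.50 Y0.00 E1.8709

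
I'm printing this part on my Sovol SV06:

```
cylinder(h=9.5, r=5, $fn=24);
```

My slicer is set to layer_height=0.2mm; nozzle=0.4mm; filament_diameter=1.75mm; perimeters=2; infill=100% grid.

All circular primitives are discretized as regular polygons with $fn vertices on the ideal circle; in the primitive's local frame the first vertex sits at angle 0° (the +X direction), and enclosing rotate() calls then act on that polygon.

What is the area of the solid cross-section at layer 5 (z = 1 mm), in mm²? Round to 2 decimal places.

77.65 mm²

At z = 1 mm: the r=5 cylinder gives a regular 24-gon of circumradius 5 (constant along its height) (area = (24/2)·5.000²·sin(360°/24) = 77.65 mm²). Overall, the cross-section is a single solid region. Net area = 77.65 mm².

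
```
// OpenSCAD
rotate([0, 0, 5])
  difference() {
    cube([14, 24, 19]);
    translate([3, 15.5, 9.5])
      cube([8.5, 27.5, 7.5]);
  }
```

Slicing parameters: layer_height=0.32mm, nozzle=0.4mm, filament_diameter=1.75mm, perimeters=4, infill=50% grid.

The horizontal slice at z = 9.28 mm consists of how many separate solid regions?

1

At z = 9.28 mm: the cube (footprint 14×24) is included at this height; the cube at (3, 15.5) is not intersected at this z (z outside [9.5, 17]); Taking the first minus the rest: none of the subtracted shapes is present at this height, so the 14×24 cube is unchanged — 1 connected region; (whole slice rotated 5° about Z — lengths, areas and connectivity unchanged). The result has 1 disconnected region.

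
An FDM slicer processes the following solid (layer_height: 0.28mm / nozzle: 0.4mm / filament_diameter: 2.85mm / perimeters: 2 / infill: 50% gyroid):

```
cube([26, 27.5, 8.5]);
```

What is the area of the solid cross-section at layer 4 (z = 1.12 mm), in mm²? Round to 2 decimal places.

At z = 1.12 mm: the cube is present — its section is the full 26×27.5 rectangle (area 715.00 mm²). Overall, the cross-section is a single solid region. Net area = 715.00 mm².

715.00 mm²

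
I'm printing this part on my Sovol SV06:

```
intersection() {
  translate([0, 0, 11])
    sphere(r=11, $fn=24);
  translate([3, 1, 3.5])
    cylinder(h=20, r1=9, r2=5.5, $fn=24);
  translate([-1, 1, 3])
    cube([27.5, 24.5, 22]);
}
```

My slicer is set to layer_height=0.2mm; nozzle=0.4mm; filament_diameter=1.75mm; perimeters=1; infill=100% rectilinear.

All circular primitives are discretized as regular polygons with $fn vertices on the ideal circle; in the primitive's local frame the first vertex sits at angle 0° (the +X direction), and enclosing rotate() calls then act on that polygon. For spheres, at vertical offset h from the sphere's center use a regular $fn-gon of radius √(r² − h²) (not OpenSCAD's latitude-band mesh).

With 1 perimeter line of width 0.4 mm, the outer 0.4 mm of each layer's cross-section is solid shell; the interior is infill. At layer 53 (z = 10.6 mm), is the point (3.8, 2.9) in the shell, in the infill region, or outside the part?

At z = 10.6 mm: the r=11 sphere slices to a regular 24-gon of circumradius 10.993 (√(r²−h²) with h=0.4 from center); the cone at (3, 1): at t=0.355 of its height the radius interpolates to r₁+(r₂−r₁)t = 7.758, giving a regular 24-gon of that circumradius; the 27.5×24.5 cube at (-1, 1) contributes its full rectangle; After intersecting: the cone at (3, 1) lies inside the r=11 sphere, so the common part is the cone at (3, 1) itself; the 27.5×24.5 cube at (-1, 1) partially overlaps the running intersection; clipping to the common part keeps 76.14 mm² — 1 connected region. Overall, the cross-section is a single solid region. The nearest boundary edge runs (10.76, 1.00)→(-1.00, 1.00); distance from the point to it = 1.90 mm. The point is inside the cross-section and 1.90 mm from the nearest boundary — more than the 0.4 mm shell width (1 × 0.4), so it's in the infill interior.

infill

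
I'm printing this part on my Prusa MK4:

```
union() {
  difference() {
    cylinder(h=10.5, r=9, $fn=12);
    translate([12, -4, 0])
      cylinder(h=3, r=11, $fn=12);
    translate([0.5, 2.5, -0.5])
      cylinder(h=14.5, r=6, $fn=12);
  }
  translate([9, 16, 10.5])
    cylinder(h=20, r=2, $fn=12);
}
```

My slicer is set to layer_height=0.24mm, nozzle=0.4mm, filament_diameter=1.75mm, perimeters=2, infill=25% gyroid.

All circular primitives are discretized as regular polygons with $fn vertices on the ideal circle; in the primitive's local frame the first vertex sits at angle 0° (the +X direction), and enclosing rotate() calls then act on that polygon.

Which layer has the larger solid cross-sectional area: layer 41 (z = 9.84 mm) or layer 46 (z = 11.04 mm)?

Layer 41 (z = 9.84): the r=9 cylinder gives a regular 12-gon of circumradius 9 (constant along its height) (area = (12/2)·9.000²·sin(360°/12) = 243.00 mm²); the cylinder at (12, -4) is not intersected at this z (z outside [0, 3]); the cylinder at (0.5, 2.5): section is a regular 12-gon, circumradius r=6 (area = (12/2)·6.000²·sin(360°/12) = 108.00 mm²); Taking the first minus the rest: starting from the r=9 cylinder (243.00 mm²), the r=6 cylinder at (0.5, 2.5) lies wholly inside it (removes its full 108.00 mm² and its 37.27 mm outline becomes a hole wall) — area = 135.00 mm²; the cylinder at (9, 16) does not reach this height (z outside [10.5, 30.5]); Taking the union: only the result so far is present, so the union is just that shape — area = 135.00 mm². So its area = 135.00 mm². Layer 46 (z = 11.04): the cylinder is absent (z outside [0, 10.5]); the cylinder at (12, -4) is not intersected at this z (z outside [0, 3]); the r=6 cylinder at (0.5, 2.5) gives a regular 12-gon of circumradius 6 (constant along its height) (area = (12/2)·6.000²·sin(360°/12) = 108.00 mm²); Subtracting the remaining from the first: the first operand is absent here, so nothing remains; the cylinder at (9, 16): section is a regular 12-gon, circumradius r=2 (area = (12/2)·2.000²·sin(360°/12) = 12.00 mm²); Merging all regions: only the r=2 cylinder at (9, 16) is present, so the union is just that shape — area = 12.00 mm². So its area = 12.00 mm². Layer 41 is larger (135.00 vs 12.00 mm²).

layer 41 (z = 9.84 mm)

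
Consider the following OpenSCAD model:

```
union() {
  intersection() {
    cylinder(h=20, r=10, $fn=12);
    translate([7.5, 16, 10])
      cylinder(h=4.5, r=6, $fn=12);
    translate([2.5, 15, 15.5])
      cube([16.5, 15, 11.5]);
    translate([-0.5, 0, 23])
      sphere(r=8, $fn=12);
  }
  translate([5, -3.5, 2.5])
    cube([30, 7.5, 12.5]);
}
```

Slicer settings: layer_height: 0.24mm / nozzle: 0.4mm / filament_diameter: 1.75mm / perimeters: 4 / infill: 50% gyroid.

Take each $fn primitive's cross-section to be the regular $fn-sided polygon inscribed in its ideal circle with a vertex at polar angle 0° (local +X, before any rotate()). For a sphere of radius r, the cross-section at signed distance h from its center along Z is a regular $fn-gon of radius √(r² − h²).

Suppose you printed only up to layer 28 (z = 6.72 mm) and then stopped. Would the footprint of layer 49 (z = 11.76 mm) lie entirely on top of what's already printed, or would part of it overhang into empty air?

Compare the two slices. At z = 6.72: the r=10 cylinder contributes a regular 12-gon of circumradius 10 (area = (12/2)·10.000²·sin(360°/12) = 300.00 mm²); the cylinder at (7.5, 16) does not reach this height (z outside [10, 14.5]); the cube at (2.5, 15) is absent (z outside [15.5, 27]); the sphere at (-0.5, 0) is absent (|z−center|=16.280 > r=8); After intersecting: at least one operand is absent at this height, so nothing remains; the cube at (5, -3.5) is present — its section is the full 30×7.5 rectangle (area 225.00 mm²); Merging all regions: only the 30×7.5 cube at (5, -3.5) is present, so the union is just that shape — area = 225.00 mm². At z = 11.76: the r=10 cylinder gives a regular 12-gon of circumradius 10 (constant along its height) (area = (12/2)·10.000²·sin(360°/12) = 300.00 mm²); the r=6 cylinder at (7.5, 16) contributes a regular 12-gon of circumradius 6 (area = (12/2)·6.000²·sin(360°/12) = 108.00 mm²); the cube at (2.5, 15) is absent (z outside [15.5, 27]); the sphere at (-0.5, 0) is not intersected at this z (|z−center|=11.240 > r=8); Taking the intersection: at least one operand is absent at this height, so nothing remains; the cube at (5, -3.5) (footprint 30×7.5) is included at this height (area 225.00 mm²); Merging all regions: only the 30×7.5 cube at (5, -3.5) is present, so the union is just that shape — area = 225.00 mm². Checking containment: the cross-section at z = 11.76 is a subset of the cross-section at z = 6.72.

entirely on top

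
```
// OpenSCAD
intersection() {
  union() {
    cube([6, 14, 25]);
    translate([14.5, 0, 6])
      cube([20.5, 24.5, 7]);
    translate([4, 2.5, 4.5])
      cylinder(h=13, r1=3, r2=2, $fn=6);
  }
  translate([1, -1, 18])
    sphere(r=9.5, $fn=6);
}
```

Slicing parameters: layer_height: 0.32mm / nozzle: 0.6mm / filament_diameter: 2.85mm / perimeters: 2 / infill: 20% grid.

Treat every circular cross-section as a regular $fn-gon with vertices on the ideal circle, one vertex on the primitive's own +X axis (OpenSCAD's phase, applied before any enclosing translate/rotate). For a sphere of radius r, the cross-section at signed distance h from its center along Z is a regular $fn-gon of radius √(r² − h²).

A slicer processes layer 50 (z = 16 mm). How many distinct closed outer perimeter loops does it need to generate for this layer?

1

At z = 16 mm: the cube (footprint 6×14) is included at this height; the cube at (14.5, 0) does not reach this height (z outside [6, 13]); the cone at (4, 2.5): at t=0.885 of its height the radius interpolates to r₁+(r₂−r₁)t = 2.115, giving a regular 6-gon of that circumradius; Taking the union: the regions partially overlap (shared area 11.60 mm²), so overlapping operands fuse into one piece — 1 connected region; the r=9.5 sphere at (1, -1) contributes a regular 6-gon of circumradius √(9.5²−2²) = 9.287; Taking the intersection: the r=9.5 sphere at (1, -1) partially overlaps that combined region; clipping to the common part keeps 42.17 mm² — 1 connected region. The result has 1 disconnected region.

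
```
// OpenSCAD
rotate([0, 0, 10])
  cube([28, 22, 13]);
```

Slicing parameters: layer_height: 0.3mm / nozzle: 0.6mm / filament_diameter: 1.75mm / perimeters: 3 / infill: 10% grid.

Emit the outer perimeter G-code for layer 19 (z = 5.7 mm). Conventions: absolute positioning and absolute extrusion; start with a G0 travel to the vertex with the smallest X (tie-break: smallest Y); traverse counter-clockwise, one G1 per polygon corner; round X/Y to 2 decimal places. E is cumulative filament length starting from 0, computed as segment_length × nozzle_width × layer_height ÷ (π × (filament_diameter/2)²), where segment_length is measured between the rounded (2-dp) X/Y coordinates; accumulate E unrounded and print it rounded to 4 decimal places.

At z = 5.7 mm: the cube is present — its section is the full 28×22 rectangle; (rotated 10° about Z; rotation is an isometry so areas/perimeters/island counts are preserved). The outline is a single polygon with 4 vertices. Extrusion per mm of travel: 0.6 × 0.3 / (π × 0.875²) = 0.074835. Accumulating E over each segment gives final E = 7.4834.

G0 X-3.82 Y21.67 Z5.70
G1 X0.00 Y0.00 E1.6467
G1 X27.57 Y4.86 E3.7417
G1 X23.75 Y26.53 E5.3884
G1 X-3.82 Y21.67 E7.4834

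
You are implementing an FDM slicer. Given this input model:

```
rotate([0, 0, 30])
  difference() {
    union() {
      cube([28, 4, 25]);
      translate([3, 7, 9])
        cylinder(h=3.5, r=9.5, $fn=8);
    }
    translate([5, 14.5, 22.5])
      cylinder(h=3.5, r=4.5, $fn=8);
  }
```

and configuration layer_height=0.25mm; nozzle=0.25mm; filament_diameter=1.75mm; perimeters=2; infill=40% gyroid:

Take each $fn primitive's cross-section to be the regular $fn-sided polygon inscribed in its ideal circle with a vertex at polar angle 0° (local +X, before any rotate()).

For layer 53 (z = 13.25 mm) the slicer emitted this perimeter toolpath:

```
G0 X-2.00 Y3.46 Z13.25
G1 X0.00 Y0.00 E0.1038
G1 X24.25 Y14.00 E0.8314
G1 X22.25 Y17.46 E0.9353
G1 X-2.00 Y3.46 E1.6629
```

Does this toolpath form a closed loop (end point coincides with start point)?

yes

Start point (G0): (-2.00, 3.46). End point (last G1): the path returns to the start — closed.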